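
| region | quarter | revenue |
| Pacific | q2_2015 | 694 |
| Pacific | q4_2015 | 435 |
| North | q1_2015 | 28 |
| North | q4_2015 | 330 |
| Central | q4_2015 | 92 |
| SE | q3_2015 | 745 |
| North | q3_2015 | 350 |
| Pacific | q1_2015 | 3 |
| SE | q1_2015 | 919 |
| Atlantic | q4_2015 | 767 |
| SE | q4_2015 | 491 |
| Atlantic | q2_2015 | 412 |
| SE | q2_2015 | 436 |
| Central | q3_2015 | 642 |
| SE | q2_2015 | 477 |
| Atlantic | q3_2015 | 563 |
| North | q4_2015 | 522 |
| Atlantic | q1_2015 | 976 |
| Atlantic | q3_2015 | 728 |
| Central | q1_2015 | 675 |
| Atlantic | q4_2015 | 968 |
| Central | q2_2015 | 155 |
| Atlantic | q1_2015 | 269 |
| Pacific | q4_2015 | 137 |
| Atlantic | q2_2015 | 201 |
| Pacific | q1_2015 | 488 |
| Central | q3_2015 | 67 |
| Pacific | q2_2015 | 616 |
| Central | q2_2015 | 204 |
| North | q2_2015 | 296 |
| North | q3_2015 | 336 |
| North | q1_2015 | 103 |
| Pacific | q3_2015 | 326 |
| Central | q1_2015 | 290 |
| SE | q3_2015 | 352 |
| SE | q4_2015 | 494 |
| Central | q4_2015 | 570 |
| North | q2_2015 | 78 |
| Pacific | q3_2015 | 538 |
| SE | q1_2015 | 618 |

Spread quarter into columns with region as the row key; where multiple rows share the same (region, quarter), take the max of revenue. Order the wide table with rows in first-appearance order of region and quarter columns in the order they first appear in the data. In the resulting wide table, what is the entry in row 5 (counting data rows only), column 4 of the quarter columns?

With rows in first-appearance order of region, row 5 is region=Atlantic. quarter columns in first-appearance order: q2_2015, q4_2015, q1_2015, q3_2015; column 4 is q3_2015.
Long rows with region=Atlantic, quarter=q3_2015: max(563, 728) = 728.

728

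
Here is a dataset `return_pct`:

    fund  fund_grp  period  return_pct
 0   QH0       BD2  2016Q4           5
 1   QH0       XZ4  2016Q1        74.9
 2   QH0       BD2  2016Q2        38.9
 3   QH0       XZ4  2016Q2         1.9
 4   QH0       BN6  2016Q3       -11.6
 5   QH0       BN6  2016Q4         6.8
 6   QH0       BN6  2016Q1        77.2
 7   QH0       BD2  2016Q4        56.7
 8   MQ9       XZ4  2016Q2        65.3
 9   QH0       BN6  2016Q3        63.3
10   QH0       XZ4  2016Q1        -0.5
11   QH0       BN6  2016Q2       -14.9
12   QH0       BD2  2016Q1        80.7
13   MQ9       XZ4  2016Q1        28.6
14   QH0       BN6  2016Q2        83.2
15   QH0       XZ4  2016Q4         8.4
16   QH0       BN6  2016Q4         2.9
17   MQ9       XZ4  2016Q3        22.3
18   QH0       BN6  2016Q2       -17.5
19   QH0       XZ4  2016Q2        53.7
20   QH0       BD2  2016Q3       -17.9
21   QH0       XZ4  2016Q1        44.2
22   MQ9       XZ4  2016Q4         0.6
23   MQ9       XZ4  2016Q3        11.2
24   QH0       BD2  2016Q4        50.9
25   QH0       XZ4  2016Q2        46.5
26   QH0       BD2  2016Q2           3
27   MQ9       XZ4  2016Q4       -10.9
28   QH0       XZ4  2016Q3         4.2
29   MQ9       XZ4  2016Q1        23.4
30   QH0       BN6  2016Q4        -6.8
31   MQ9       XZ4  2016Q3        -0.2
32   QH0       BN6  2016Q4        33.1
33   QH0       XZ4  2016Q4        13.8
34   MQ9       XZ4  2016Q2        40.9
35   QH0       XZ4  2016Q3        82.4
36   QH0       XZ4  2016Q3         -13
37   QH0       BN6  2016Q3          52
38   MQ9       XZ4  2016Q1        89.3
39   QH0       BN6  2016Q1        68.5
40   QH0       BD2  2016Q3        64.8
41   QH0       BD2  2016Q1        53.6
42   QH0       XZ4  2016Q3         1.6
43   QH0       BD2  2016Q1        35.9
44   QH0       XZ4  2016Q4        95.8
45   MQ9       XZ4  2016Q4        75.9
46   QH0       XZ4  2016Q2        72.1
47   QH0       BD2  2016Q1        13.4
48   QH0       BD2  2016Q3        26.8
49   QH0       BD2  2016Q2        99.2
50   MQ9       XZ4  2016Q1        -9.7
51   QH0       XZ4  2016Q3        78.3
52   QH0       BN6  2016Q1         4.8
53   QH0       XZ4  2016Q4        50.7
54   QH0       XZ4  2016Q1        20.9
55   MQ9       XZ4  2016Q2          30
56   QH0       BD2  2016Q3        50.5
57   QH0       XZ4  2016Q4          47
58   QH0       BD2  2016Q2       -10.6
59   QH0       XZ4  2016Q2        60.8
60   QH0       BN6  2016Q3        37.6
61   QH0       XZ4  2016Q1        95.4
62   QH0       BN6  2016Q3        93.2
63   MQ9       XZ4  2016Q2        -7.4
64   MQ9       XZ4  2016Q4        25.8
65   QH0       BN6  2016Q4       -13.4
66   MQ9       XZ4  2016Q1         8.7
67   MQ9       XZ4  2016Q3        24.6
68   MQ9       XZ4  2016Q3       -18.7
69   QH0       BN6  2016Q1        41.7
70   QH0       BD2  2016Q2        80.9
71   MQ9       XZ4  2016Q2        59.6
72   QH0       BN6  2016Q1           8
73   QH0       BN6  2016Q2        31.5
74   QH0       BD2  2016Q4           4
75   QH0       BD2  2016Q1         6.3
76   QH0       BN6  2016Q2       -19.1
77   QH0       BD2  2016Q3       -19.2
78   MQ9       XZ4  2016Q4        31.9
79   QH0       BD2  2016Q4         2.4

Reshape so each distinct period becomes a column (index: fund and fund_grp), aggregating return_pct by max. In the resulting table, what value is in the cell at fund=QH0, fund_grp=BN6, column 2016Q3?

Rows with fund=QH0, fund_grp=BN6 and period=2016Q3: return_pct values are -11.6, 63.3, 52, 37.6, 93.2.
max(-11.6, 63.3, 52, 37.6, 93.2) = 93.2.

93.2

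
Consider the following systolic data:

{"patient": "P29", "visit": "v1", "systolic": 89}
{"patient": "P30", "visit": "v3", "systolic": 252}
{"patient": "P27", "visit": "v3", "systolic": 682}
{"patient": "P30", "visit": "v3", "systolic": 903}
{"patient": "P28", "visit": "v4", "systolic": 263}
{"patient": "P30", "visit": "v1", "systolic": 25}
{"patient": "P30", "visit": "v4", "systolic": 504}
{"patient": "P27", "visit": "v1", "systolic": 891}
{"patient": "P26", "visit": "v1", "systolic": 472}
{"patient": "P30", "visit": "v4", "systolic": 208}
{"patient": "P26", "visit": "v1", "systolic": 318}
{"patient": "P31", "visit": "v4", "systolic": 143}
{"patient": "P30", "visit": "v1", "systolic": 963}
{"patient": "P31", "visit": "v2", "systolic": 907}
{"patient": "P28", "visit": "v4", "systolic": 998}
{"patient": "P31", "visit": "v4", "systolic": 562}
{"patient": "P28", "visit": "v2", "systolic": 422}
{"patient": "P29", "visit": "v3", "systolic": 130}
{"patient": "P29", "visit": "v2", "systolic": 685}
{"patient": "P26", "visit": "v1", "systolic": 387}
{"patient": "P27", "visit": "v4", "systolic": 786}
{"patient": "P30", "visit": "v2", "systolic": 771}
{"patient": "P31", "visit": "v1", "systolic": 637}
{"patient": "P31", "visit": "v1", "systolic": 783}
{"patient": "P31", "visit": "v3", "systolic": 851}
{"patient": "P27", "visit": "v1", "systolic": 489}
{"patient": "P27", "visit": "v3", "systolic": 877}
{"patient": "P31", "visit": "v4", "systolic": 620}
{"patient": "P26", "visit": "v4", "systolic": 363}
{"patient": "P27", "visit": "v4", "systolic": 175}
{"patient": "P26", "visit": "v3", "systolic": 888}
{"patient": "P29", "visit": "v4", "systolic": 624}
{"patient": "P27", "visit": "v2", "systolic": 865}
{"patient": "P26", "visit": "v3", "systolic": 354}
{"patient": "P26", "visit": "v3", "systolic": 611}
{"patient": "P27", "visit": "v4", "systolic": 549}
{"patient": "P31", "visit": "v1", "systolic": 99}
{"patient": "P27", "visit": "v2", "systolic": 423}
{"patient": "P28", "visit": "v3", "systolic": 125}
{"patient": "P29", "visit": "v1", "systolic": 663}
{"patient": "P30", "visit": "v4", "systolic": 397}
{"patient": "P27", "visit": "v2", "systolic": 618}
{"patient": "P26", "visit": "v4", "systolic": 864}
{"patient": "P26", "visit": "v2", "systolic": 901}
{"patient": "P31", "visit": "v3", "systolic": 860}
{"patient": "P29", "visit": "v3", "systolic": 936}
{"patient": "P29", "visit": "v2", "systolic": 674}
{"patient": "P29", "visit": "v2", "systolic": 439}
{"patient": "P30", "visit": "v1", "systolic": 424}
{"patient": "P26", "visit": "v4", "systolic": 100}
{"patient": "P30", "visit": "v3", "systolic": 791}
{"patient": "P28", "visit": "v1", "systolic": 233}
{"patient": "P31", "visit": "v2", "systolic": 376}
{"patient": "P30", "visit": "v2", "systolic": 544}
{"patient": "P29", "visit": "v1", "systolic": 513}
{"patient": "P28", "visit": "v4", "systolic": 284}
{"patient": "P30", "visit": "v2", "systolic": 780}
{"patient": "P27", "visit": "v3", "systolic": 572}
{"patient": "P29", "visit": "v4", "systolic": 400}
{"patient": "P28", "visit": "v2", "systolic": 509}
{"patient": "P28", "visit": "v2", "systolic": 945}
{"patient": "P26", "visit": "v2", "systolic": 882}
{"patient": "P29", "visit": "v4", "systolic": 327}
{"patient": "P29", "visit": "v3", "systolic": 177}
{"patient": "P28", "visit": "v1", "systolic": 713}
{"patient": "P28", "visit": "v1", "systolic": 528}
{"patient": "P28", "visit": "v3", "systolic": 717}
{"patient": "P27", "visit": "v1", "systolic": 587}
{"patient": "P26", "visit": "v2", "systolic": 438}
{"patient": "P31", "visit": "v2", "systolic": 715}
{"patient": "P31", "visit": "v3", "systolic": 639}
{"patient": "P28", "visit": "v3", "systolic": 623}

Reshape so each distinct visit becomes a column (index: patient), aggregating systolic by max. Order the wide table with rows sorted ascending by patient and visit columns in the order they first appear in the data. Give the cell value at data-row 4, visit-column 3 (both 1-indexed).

With rows sorted ascending by patient, row 4 is patient=P29. visit columns in first-appearance order: v1, v3, v4, v2; column 3 is v4.
Long rows with patient=P29, visit=v4: max(624, 400, 327) = 624.

624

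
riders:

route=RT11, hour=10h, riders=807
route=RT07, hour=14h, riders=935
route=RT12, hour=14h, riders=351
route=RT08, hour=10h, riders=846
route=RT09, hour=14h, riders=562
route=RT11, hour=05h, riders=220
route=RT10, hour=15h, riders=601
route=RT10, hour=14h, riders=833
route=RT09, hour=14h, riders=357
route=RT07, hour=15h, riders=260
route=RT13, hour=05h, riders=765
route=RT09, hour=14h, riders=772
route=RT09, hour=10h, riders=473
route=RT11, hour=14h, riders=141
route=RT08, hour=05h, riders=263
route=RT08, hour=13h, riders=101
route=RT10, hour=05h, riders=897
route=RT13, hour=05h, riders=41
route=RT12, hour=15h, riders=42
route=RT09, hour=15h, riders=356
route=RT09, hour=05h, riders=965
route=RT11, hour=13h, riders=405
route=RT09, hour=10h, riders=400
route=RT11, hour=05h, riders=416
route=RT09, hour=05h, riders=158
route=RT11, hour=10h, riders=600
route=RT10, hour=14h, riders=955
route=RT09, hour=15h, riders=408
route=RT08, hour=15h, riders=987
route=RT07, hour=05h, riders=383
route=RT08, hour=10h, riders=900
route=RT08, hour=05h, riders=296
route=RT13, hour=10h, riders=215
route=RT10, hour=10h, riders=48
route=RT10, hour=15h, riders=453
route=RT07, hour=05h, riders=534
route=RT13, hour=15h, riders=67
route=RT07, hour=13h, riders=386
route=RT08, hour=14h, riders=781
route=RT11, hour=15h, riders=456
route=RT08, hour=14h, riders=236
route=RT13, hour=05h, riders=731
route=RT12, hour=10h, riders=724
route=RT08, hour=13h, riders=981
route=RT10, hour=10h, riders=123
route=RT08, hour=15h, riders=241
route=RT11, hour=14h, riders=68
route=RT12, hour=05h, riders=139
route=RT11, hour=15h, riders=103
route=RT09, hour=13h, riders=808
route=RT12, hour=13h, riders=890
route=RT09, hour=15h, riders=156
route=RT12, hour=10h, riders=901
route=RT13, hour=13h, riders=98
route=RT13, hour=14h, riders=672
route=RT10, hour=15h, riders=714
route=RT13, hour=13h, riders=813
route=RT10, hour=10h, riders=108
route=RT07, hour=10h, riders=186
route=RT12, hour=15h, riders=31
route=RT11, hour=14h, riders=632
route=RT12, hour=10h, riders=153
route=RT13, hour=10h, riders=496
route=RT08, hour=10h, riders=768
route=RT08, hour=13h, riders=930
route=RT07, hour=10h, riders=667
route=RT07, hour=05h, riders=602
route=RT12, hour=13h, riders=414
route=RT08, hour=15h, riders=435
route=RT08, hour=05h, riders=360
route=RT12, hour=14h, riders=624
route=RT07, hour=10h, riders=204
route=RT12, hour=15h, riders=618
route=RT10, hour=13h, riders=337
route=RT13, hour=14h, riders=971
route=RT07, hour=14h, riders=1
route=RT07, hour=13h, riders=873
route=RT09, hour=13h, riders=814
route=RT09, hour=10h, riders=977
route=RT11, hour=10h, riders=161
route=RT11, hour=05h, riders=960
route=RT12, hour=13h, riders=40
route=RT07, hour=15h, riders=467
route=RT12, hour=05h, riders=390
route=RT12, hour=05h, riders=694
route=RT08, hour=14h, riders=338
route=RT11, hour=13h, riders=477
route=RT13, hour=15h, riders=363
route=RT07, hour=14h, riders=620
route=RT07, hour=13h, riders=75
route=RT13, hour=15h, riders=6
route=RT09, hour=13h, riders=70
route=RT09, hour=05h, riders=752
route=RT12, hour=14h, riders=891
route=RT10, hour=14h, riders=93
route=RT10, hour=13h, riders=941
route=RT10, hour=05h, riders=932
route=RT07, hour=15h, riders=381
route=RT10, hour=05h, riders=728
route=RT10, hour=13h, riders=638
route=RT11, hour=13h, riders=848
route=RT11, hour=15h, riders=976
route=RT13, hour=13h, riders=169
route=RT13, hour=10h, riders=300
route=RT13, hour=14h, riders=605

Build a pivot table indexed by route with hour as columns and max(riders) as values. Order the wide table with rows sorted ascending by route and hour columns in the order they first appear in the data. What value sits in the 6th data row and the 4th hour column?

618

With rows sorted ascending by route, row 6 is route=RT12. hour columns in first-appearance order: 10h, 14h, 05h, 15h, 13h; column 4 is 15h.
Long rows with route=RT12, hour=15h: max(42, 31, 618) = 618.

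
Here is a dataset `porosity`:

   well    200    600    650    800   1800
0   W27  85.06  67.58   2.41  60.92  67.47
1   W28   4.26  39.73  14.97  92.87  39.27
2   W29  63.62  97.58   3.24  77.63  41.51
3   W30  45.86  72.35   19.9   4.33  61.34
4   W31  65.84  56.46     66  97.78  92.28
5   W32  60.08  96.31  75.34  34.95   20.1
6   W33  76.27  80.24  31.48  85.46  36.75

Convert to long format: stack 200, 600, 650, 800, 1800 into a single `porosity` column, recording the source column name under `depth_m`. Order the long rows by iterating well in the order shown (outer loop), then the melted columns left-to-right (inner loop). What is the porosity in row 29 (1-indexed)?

34.95

35 rows total (7 × 5). Row 29: index ⌊(29-1)/5⌋ = 5 into well → W32; (29-1) mod 5 = 3 into the melted columns → 800.
So row 29 is (W32, 800, 34.95); porosity = 34.95.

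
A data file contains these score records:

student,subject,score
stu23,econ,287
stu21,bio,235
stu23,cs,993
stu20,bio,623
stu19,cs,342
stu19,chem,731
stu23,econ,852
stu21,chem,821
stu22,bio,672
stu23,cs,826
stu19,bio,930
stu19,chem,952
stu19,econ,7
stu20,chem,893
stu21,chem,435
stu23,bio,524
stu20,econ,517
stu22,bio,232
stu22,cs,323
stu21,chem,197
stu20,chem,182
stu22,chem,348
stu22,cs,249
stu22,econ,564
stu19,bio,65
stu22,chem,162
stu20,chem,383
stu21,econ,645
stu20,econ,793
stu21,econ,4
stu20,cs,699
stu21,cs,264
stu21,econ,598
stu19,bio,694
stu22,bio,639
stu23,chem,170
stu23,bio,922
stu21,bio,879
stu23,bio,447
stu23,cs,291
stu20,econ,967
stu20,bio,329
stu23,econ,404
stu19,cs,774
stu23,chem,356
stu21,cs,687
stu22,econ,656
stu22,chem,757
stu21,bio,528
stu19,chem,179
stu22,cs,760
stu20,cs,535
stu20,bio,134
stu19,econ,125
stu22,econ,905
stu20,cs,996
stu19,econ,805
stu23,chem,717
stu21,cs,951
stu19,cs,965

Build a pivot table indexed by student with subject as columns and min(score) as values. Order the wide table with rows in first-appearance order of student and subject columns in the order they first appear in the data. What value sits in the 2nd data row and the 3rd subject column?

264

With rows in first-appearance order of student, row 2 is student=stu21. subject columns in first-appearance order: econ, bio, cs, chem; column 3 is cs.
Long rows with student=stu21, subject=cs: min(264, 687, 951) = 264.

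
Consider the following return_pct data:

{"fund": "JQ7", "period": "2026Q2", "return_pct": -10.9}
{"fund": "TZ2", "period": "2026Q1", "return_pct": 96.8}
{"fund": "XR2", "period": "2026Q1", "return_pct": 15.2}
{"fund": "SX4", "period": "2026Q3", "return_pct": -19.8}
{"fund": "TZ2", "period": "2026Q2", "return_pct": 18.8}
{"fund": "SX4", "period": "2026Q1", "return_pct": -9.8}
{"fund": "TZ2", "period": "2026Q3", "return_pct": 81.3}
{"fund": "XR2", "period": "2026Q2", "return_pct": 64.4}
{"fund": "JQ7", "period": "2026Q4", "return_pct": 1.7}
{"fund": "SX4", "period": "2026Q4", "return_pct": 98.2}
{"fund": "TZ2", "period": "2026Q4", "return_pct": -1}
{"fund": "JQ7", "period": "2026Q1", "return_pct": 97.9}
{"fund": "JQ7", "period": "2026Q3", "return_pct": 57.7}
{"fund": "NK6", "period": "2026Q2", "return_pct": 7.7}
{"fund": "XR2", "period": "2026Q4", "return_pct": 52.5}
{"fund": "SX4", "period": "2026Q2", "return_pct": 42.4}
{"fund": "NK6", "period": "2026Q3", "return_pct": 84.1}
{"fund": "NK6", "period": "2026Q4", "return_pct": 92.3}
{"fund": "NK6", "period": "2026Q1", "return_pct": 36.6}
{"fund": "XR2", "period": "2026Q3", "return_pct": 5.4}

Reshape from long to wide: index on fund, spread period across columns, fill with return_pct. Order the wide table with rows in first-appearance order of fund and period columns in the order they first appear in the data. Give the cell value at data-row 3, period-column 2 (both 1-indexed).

With rows in first-appearance order of fund, row 3 is fund=XR2. period columns in first-appearance order: 2026Q2, 2026Q1, 2026Q3, 2026Q4; column 2 is 2026Q1.
Long rows with fund=XR2, period=2026Q1: return_pct = 15.2.

15.2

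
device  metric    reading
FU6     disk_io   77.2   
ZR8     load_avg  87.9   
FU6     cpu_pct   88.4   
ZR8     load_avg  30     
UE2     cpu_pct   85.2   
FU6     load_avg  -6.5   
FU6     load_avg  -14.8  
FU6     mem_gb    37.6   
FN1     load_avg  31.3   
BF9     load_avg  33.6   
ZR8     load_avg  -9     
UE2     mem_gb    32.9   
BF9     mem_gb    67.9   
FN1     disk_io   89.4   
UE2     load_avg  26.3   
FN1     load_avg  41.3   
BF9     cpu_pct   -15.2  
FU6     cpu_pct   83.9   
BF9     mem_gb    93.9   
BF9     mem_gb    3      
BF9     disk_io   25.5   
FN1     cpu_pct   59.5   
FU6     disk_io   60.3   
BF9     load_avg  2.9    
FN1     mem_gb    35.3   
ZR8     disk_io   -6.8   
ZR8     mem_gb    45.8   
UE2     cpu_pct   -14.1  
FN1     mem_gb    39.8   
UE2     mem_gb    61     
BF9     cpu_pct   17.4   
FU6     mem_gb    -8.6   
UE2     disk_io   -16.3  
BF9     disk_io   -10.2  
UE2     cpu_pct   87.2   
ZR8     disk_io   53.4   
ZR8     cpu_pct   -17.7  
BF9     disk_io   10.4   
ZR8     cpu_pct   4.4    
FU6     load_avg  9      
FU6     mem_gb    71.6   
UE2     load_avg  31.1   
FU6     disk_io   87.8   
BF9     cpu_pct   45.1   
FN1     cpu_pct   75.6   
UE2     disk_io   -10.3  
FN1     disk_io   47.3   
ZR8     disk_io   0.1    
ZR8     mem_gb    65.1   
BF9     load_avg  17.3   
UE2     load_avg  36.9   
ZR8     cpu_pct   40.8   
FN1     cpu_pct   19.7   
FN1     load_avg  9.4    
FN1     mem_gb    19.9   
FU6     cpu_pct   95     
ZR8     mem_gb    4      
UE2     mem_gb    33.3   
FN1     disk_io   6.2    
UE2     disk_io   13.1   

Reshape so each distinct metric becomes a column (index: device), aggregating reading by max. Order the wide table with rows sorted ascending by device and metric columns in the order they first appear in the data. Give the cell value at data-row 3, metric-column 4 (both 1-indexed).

71.6

With rows sorted ascending by device, row 3 is device=FU6. metric columns in first-appearance order: disk_io, load_avg, cpu_pct, mem_gb; column 4 is mem_gb.
Long rows with device=FU6, metric=mem_gb: max(37.6, -8.6, 71.6) = 71.6.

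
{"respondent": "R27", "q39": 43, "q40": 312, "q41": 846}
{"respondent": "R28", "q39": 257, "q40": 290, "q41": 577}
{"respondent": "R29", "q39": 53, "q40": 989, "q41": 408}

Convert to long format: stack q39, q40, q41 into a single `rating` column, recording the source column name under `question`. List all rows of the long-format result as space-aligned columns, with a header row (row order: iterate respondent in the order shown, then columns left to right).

Each (respondent, column) pair becomes one row: 3 × 3 = 9 rows.
For example, (R27, q39) → rating=43.

respondent  question  rating
R27         q39       43    
R27         q40       312   
R27         q41       846   
R28         q39       257   
R28         q40       290   
R28         q41       577   
R29         q39       53    
R29         q40       989   
R29         q41       408   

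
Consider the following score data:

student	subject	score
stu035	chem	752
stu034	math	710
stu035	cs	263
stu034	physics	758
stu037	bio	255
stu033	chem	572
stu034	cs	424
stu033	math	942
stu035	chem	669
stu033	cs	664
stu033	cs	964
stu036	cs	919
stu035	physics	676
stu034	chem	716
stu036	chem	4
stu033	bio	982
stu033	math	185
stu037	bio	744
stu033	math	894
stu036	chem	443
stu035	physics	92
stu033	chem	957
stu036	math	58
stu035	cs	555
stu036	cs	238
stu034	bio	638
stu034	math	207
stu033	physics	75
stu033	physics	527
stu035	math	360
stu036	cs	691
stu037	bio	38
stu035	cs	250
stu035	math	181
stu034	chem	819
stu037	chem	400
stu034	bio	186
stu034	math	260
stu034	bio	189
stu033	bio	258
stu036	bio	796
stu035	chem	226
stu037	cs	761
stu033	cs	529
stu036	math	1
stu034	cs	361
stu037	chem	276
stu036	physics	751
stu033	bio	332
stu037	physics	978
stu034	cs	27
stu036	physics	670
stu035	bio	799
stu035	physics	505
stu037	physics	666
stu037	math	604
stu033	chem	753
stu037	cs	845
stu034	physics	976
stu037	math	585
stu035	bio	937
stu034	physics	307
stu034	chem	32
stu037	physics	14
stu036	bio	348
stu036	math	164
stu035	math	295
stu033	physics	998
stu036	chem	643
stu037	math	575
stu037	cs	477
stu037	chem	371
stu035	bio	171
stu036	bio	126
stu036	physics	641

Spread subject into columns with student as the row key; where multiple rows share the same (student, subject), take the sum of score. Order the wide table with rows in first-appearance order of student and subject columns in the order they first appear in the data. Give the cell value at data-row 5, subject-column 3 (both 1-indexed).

1848

With rows in first-appearance order of student, row 5 is student=stu036. subject columns in first-appearance order: chem, math, cs, physics, bio; column 3 is cs.
Long rows with student=stu036, subject=cs: 919 + 238 + 691 = 1848.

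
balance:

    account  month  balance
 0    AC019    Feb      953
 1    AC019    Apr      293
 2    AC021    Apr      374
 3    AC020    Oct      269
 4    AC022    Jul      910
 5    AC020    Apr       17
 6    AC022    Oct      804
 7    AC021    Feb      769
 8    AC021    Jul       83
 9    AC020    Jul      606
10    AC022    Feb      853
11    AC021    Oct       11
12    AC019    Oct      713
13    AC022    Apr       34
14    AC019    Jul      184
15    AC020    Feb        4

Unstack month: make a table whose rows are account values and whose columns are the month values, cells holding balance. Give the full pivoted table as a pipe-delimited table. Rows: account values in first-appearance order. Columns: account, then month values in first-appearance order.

Columns: account plus the 4 distinct month values (Feb, Apr, Oct, Jul).
For example, row AC019 column Feb takes balance=953 from the long row (AC019, Feb).

| account | Feb | Apr | Oct | Jul |
| AC019 | 953 | 293 | 713 | 184 |
| AC021 | 769 | 374 | 11 | 83 |
| AC020 | 4 | 17 | 269 | 606 |
| AC022 | 853 | 34 | 804 | 910 |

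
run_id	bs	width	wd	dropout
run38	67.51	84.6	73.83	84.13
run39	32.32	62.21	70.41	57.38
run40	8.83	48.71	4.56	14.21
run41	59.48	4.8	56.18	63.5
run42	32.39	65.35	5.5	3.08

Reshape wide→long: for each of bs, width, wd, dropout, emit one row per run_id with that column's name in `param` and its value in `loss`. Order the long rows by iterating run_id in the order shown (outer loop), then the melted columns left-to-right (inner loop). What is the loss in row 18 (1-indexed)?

65.35

20 rows total (5 × 4). Row 18: index ⌊(18-1)/4⌋ = 4 into run_id → run42; (18-1) mod 4 = 1 into the melted columns → width.
So row 18 is (run42, width, 65.35); loss = 65.35.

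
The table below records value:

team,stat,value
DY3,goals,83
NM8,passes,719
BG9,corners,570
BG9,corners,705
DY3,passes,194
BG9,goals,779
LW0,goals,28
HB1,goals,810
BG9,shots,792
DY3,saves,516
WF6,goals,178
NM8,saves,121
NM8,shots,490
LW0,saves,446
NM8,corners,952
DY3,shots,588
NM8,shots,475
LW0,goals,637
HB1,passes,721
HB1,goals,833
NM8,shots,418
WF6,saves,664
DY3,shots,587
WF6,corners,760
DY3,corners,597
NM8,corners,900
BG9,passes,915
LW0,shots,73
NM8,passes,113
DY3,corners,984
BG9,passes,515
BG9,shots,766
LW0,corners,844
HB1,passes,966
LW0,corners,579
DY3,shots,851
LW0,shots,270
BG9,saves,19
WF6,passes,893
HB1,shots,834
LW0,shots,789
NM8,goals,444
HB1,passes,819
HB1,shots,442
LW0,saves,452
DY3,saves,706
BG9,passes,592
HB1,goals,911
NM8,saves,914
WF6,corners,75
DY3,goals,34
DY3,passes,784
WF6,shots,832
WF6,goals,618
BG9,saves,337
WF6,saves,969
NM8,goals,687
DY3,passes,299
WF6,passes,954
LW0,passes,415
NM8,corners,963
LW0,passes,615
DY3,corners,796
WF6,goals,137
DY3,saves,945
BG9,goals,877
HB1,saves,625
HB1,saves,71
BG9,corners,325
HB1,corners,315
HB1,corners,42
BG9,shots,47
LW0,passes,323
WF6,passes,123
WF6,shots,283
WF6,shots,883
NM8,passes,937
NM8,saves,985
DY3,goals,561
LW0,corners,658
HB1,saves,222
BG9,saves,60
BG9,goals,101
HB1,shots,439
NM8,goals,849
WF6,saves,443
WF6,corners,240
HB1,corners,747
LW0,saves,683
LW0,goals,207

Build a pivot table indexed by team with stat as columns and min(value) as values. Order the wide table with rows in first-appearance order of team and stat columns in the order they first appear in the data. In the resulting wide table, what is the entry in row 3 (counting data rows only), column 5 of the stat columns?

19

With rows in first-appearance order of team, row 3 is team=BG9. stat columns in first-appearance order: goals, passes, corners, shots, saves; column 5 is saves.
Long rows with team=BG9, stat=saves: min(19, 337, 60) = 19.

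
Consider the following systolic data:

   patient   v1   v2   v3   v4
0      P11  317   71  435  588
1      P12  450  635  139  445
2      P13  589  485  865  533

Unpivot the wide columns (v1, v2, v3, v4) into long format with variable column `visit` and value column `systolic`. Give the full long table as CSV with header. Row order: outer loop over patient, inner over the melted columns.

Each (patient, column) pair becomes one row: 3 × 4 = 12 rows.
For example, (P11, v1) → systolic=317.

patient,visit,systolic
P11,v1,317
P11,v2,71
P11,v3,435
P11,v4,588
P12,v1,450
P12,v2,635
P12,v3,139
P12,v4,445
P13,v1,589
P13,v2,485
P13,v3,865
P13,v4,533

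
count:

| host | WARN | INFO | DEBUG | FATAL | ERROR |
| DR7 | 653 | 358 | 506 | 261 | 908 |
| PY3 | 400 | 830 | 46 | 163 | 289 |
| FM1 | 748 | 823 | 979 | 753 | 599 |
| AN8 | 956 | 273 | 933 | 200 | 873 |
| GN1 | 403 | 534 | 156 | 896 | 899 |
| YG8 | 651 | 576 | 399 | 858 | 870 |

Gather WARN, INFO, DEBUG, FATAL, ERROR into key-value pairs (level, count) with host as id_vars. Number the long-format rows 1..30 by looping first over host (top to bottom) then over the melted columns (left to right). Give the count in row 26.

30 rows total (6 × 5). Row 26: index ⌊(26-1)/5⌋ = 5 into host → YG8; (26-1) mod 5 = 0 into the melted columns → WARN.
So row 26 is (YG8, WARN, 651); count = 651.

651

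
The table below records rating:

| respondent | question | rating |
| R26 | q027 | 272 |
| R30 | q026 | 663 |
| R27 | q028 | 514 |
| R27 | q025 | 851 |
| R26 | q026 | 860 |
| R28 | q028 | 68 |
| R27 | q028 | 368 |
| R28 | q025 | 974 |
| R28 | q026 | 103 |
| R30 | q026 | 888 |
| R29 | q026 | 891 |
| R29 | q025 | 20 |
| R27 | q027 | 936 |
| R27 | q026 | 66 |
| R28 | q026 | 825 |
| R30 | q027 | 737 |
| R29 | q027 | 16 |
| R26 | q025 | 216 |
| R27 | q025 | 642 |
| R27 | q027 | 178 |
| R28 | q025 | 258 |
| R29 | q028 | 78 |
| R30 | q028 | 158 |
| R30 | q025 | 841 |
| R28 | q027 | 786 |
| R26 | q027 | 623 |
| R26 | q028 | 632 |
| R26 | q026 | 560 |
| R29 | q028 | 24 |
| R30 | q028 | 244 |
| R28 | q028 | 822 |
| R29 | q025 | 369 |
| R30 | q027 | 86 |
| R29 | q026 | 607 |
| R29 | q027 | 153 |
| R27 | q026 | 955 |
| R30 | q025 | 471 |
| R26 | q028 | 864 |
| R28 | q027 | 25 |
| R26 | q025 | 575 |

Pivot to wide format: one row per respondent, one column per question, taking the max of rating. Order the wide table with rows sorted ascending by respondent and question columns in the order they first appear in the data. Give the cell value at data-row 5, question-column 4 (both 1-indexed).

With rows sorted ascending by respondent, row 5 is respondent=R30. question columns in first-appearance order: q027, q026, q028, q025; column 4 is q025.
Long rows with respondent=R30, question=q025: max(841, 471) = 841.

841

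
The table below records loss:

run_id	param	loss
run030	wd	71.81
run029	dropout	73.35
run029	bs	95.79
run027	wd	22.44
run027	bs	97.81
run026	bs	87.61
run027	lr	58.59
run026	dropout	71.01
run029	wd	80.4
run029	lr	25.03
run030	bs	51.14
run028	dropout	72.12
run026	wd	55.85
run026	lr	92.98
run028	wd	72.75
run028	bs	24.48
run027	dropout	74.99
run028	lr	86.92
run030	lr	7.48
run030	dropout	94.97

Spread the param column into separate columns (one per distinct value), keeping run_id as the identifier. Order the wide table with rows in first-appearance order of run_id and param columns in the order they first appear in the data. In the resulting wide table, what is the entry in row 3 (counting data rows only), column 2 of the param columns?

With rows in first-appearance order of run_id, row 3 is run_id=run027. param columns in first-appearance order: wd, dropout, bs, lr; column 2 is dropout.
Long rows with run_id=run027, param=dropout: loss = 74.99.

74.99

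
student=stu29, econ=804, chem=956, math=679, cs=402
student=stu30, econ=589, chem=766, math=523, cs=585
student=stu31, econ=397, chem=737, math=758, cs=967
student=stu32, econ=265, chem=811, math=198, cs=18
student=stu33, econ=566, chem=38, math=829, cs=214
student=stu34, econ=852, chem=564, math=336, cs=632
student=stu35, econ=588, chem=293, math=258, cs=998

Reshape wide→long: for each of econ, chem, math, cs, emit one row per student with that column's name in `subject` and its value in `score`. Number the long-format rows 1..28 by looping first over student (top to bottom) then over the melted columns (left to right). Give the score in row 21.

28 rows total (7 × 4). Row 21: index ⌊(21-1)/4⌋ = 5 into student → stu34; (21-1) mod 4 = 0 into the melted columns → econ.
So row 21 is (stu34, econ, 852); score = 852.

852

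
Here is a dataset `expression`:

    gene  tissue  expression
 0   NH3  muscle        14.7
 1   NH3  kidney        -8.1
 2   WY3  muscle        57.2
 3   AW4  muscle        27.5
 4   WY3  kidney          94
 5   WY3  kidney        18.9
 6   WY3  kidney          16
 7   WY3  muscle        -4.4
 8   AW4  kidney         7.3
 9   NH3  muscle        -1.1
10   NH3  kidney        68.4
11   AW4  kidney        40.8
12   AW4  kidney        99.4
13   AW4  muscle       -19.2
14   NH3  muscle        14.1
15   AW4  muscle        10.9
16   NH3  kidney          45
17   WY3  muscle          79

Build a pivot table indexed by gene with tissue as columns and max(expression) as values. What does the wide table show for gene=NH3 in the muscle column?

Rows with gene=NH3 and tissue=muscle: expression values are 14.7, -1.1, 14.1.
max(14.7, -1.1, 14.1) = 14.7.

14.7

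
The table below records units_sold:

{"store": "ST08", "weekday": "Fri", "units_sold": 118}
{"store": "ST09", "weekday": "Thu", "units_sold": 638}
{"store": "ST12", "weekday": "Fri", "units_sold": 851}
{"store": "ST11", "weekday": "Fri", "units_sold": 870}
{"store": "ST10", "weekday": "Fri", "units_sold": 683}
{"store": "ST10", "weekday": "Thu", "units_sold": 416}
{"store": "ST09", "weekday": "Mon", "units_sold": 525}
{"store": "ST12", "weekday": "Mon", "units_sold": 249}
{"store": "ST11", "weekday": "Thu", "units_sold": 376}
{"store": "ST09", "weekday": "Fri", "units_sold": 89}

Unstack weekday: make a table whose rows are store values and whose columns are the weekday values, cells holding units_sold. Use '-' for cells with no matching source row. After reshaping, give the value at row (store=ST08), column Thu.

No long-format row has store=ST08 and weekday=Thu, so the cell is -.

-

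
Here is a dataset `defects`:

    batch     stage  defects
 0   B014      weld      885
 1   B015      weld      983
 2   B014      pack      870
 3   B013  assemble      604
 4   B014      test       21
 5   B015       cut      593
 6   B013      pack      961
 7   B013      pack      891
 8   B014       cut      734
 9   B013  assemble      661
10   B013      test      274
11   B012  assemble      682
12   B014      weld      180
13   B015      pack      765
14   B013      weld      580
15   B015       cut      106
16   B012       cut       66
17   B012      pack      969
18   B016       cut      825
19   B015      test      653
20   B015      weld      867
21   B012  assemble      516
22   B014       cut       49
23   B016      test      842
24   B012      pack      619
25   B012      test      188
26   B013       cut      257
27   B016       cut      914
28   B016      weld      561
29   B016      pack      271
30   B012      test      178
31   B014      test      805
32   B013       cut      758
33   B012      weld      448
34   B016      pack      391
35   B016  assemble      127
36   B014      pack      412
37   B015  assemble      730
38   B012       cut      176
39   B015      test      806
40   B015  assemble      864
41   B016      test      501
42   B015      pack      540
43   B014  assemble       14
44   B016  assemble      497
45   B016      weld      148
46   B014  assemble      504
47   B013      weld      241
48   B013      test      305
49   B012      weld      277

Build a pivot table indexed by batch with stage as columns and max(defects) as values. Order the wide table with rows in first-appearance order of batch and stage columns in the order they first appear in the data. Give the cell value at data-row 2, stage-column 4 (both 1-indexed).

With rows in first-appearance order of batch, row 2 is batch=B015. stage columns in first-appearance order: weld, pack, assemble, test, cut; column 4 is test.
Long rows with batch=B015, stage=test: max(653, 806) = 806.

806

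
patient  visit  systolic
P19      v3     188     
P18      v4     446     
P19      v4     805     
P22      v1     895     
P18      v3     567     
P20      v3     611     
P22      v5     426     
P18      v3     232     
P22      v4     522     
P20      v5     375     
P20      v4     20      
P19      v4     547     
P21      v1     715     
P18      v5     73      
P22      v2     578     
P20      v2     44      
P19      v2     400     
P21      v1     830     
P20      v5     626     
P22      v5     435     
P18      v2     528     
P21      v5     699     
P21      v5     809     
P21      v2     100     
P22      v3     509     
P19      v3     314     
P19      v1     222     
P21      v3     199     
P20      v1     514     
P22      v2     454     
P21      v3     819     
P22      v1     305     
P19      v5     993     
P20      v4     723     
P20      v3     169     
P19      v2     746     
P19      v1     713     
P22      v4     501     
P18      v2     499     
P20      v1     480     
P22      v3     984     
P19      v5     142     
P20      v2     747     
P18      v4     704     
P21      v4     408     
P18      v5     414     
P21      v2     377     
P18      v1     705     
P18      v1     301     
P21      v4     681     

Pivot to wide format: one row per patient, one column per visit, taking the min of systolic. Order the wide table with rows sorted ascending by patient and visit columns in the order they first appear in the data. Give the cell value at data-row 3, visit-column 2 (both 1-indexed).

20

With rows sorted ascending by patient, row 3 is patient=P20. visit columns in first-appearance order: v3, v4, v1, v5, v2; column 2 is v4.
Long rows with patient=P20, visit=v4: min(20, 723) = 20.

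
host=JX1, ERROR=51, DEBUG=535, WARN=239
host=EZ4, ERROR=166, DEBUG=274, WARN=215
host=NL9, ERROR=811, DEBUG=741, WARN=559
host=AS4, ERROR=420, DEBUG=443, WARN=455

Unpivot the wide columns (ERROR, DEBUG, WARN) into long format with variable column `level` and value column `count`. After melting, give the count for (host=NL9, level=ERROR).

Unpivoting turns each (host, wide-column) pair into one long row.
The wide cell at row NL9, column ERROR holds 811, so the long row (NL9, ERROR) has count=811.

811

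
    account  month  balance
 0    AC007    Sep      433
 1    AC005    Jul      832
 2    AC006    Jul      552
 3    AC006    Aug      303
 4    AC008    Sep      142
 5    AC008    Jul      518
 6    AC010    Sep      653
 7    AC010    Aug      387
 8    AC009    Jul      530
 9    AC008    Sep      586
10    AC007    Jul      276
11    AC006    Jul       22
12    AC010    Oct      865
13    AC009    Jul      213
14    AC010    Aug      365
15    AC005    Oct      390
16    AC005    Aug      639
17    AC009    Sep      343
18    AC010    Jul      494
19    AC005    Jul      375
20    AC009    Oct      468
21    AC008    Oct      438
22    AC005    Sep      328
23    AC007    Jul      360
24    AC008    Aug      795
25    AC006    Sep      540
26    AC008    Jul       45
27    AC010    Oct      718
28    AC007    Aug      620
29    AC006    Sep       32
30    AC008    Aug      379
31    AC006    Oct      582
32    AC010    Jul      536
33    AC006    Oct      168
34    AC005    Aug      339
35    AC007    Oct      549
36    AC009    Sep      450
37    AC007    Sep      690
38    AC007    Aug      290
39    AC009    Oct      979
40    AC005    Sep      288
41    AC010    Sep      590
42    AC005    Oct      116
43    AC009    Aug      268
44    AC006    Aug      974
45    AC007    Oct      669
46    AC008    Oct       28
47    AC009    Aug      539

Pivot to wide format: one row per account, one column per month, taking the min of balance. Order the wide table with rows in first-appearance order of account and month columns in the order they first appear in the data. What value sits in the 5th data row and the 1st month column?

590

With rows in first-appearance order of account, row 5 is account=AC010. month columns in first-appearance order: Sep, Jul, Aug, Oct; column 1 is Sep.
Long rows with account=AC010, month=Sep: min(653, 590) = 590.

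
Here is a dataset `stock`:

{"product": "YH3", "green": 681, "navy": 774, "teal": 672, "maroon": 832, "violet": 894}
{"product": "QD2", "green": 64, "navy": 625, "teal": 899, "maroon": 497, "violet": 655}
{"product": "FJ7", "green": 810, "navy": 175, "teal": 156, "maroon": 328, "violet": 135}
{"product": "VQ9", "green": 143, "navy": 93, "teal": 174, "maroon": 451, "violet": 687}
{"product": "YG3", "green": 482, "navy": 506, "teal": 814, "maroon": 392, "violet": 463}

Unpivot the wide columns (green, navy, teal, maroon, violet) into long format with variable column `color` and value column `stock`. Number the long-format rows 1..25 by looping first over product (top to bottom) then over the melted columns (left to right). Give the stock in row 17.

25 rows total (5 × 5). Row 17: index ⌊(17-1)/5⌋ = 3 into product → VQ9; (17-1) mod 5 = 1 into the melted columns → navy.
So row 17 is (VQ9, navy, 93); stock = 93.

93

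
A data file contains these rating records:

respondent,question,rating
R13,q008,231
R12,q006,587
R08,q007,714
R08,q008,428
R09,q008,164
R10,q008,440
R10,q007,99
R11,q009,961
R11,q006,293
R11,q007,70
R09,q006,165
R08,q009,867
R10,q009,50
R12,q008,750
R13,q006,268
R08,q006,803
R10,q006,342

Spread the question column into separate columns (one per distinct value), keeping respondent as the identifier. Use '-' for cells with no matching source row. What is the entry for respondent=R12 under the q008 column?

750

The long row with respondent=R12, question=q008 has rating=750.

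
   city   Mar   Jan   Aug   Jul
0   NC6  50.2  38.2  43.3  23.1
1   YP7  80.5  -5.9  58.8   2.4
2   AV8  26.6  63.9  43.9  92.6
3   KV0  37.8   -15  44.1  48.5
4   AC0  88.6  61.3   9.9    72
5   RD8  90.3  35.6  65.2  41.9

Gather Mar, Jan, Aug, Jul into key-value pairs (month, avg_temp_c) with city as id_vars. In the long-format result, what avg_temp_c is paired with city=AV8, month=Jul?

Unpivoting turns each (city, wide-column) pair into one long row.
The wide cell at row AV8, column Jul holds 92.6, so the long row (AV8, Jul) has avg_temp_c=92.6.

92.6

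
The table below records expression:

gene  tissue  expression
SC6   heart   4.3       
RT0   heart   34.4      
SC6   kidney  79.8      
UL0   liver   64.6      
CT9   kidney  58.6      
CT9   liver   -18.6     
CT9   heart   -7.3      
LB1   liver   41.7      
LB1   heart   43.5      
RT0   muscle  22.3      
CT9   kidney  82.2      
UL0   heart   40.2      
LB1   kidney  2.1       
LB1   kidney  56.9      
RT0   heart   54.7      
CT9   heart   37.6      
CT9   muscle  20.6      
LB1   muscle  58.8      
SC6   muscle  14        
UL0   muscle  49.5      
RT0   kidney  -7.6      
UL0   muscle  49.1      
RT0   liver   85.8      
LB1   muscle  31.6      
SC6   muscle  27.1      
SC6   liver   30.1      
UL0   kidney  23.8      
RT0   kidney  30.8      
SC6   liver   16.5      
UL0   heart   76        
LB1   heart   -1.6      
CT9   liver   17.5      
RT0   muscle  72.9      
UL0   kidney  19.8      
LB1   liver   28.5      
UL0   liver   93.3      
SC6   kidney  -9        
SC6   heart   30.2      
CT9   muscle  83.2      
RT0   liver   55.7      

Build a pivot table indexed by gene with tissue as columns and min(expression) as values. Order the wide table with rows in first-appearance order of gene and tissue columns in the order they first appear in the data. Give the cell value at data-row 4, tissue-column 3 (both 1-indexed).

With rows in first-appearance order of gene, row 4 is gene=CT9. tissue columns in first-appearance order: heart, kidney, liver, muscle; column 3 is liver.
Long rows with gene=CT9, tissue=liver: min(-18.6, 17.5) = -18.6.

-18.6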